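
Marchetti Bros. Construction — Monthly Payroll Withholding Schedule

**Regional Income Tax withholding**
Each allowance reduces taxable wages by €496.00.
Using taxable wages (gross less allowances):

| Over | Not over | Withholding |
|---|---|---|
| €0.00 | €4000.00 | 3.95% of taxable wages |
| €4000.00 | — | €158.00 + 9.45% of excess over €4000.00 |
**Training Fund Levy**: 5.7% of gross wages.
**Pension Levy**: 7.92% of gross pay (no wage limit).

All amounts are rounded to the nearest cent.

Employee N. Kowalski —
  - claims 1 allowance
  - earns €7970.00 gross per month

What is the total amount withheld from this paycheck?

Regional Income Tax: taxable = €7970.00 − 1×€496.00 = €7474.00
  €158.00 + 9.45% × (€7474.00 − €4000.00) = €158.00 + 9.45% × €3474.00 = €486.29
Training Fund Levy: 5.7% × €7970.00 = €454.29
Pension Levy: 7.92% × €7970.00 = €631.22
Total: €486.29 + €454.29 + €631.22 = €1571.80

€1571.80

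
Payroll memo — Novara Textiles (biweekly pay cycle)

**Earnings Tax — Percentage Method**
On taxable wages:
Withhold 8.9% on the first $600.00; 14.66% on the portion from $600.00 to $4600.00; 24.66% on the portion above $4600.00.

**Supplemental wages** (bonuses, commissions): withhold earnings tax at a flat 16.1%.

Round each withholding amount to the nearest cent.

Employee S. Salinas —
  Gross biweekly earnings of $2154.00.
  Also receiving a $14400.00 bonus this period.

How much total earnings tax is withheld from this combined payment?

$2599.62

Earnings Tax: taxable = $2154.00
  $53.40 + 14.66% × ($2154.00 − $600.00) = $53.40 + 14.66% × $1554.00 = $281.22
Supplemental (16.1% flat on bonus): 16.1% × $14400.00 = $2318.40
Total earnings tax: $281.22 + $2318.40 = $2599.62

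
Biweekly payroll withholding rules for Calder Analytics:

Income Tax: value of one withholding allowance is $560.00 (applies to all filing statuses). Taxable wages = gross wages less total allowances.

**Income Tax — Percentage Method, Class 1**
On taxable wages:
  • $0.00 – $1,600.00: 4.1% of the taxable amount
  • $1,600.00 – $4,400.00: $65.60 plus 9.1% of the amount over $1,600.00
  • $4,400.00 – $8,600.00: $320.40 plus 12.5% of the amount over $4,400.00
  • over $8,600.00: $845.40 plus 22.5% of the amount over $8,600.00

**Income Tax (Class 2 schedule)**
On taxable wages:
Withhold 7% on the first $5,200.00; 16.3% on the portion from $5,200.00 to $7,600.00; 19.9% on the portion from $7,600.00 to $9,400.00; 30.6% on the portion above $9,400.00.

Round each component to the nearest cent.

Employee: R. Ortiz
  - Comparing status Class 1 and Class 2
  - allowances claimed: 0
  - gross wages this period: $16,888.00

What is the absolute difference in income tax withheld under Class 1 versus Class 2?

Income Tax (Class 1): taxable = $16,888.00
  $845.40 + 22.5% × ($16,888.00 − $8,600.00) = $845.40 + 22.5% × $8,288.00 = $2,710.20
Income Tax (Class 2): taxable = $16,888.00
  $1,113.40 + 30.6% × ($16,888.00 − $9,400.00) = $1,113.40 + 30.6% × $7,488.00 = $3,404.73
Difference: |$2,710.20 − $3,404.73| = $694.53 (higher under Class 2)

$694.53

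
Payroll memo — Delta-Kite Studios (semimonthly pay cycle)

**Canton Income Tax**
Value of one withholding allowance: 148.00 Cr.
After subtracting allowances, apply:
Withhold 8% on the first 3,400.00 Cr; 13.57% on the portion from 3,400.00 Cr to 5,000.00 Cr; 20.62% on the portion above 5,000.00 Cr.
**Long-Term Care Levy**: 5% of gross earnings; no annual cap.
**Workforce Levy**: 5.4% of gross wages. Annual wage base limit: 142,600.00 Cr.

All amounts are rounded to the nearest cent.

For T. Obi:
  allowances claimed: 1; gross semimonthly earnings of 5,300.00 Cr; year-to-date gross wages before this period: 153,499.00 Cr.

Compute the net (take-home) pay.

4,514.54 Cr

Canton Income Tax: taxable = 5,300.00 Cr − 1×148.00 Cr = 5,152.00 Cr
  489.12 Cr + 20.62% × (5,152.00 Cr − 5,000.00 Cr) = 489.12 Cr + 20.62% × 152.00 Cr = 520.46 Cr
Long-Term Care Levy: 5% × 5,300.00 Cr = 265.00 Cr
Workforce Levy: YTD 153,499.00 Cr ≥ cap 142,600.00 Cr → 0.00 Cr
Total withheld: 520.46 Cr + 265.00 Cr + 0.00 Cr = 785.46 Cr
Net pay: 5,300.00 Cr − 785.46 Cr = 4,514.54 Cr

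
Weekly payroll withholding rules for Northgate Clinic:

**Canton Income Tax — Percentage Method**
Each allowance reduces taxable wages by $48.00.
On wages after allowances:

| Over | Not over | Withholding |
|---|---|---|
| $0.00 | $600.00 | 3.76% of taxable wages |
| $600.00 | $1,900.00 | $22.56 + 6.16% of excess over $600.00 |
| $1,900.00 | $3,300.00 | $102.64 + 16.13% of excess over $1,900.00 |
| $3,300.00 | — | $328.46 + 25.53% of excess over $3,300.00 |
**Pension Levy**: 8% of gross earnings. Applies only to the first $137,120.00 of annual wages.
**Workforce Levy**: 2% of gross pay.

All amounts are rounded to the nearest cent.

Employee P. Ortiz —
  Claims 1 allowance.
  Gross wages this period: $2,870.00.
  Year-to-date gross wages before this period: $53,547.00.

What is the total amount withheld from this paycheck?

$538.36

Canton Income Tax: taxable = $2,870.00 − 1×$48.00 = $2,822.00
  $102.64 + 16.13% × ($2,822.00 − $1,900.00) = $102.64 + 16.13% × $922.00 = $251.36
Pension Levy: 8% × $2,870.00 = $229.60
Workforce Levy: 2% × $2,870.00 = $57.40
Total: $251.36 + $229.60 + $57.40 = $538.36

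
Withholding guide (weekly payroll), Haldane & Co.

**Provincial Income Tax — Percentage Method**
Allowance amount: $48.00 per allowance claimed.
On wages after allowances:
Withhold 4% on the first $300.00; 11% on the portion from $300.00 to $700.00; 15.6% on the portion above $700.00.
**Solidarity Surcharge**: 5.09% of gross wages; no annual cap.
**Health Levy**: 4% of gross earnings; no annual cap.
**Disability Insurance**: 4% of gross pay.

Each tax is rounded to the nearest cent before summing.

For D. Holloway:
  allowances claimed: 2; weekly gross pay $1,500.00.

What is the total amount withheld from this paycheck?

$362.17

Provincial Income Tax: taxable = $1,500.00 − 2×$48.00 = $1,404.00
  $56.00 + 15.6% × ($1,404.00 − $700.00) = $56.00 + 15.6% × $704.00 = $165.82
Solidarity Surcharge: 5.09% × $1,500.00 = $76.35
Health Levy: 4% × $1,500.00 = $60.00
Disability Insurance: 4% × $1,500.00 = $60.00
Total: $165.82 + $76.35 + $60.00 + $60.00 = $362.17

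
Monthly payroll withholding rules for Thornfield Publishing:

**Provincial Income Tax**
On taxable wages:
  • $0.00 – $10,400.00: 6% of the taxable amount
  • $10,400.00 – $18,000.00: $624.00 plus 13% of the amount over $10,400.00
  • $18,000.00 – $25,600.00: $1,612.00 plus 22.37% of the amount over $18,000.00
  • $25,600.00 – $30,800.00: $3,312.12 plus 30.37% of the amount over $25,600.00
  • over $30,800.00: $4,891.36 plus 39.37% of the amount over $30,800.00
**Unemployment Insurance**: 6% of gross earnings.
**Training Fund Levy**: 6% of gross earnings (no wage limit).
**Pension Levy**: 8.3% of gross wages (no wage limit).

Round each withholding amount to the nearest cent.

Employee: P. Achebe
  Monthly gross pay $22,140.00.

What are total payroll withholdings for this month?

Provincial Income Tax: taxable = $22,140.00
  $1,612.00 + 22.37% × ($22,140.00 − $18,000.00) = $1,612.00 + 22.37% × $4,140.00 = $2,538.12
Unemployment Insurance: 6% × $22,140.00 = $1,328.40
Training Fund Levy: 6% × $22,140.00 = $1,328.40
Pension Levy: 8.3% × $22,140.00 = $1,837.62
Total: $2,538.12 + $1,328.40 + $1,328.40 + $1,837.62 = $7,032.54

$7,032.54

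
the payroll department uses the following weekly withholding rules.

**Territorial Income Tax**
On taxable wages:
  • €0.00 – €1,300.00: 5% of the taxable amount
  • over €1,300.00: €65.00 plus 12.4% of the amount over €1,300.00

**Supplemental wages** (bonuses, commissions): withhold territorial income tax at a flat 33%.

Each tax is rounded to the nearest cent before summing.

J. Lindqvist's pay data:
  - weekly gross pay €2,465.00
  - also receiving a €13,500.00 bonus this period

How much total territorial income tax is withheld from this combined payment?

Territorial Income Tax: taxable = €2,465.00
  €65.00 + 12.4% × (€2,465.00 − €1,300.00) = €65.00 + 12.4% × €1,165.00 = €209.46
Supplemental (33% flat on bonus): 33% × €13,500.00 = €4,455.00
Total territorial income tax: €209.46 + €4,455.00 = €4,664.46

€4,664.46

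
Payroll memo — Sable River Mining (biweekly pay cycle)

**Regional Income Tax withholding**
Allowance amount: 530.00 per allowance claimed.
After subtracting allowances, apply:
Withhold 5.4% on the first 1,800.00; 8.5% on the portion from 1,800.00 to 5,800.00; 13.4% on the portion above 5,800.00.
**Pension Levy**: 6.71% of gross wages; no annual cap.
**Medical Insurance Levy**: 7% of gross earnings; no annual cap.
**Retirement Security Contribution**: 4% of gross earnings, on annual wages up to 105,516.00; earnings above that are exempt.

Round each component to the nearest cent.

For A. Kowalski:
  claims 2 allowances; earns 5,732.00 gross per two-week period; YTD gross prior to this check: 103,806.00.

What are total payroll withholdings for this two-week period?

1,195.58

Regional Income Tax: taxable = 5,732.00 − 2×530.00 = 4,672.00
  97.20 + 8.5% × (4,672.00 − 1,800.00) = 97.20 + 8.5% × 2,872.00 = 341.32
Pension Levy: 6.71% × 5,732.00 = 384.62
Medical Insurance Levy: 7% × 5,732.00 = 401.24
Retirement Security Contribution: cap 105,516.00 − YTD 103,806.00 = 1,710.00 subject; 4% × 1,710.00 = 68.40
Total: 341.32 + 384.62 + 401.24 + 68.40 = 1,195.58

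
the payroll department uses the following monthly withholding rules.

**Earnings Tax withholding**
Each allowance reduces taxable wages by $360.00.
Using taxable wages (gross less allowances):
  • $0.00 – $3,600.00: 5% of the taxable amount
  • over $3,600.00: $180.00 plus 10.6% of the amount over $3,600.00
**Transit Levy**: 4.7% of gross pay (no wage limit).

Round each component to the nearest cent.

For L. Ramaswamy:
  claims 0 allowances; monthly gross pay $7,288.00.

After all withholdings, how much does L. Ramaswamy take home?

Earnings Tax: taxable = $7,288.00
  $180.00 + 10.6% × ($7,288.00 − $3,600.00) = $180.00 + 10.6% × $3,688.00 = $570.93
Transit Levy: 4.7% × $7,288.00 = $342.54
Total withheld: $570.93 + $342.54 = $913.47
Net pay: $7,288.00 − $913.47 = $6,374.53

$6,374.53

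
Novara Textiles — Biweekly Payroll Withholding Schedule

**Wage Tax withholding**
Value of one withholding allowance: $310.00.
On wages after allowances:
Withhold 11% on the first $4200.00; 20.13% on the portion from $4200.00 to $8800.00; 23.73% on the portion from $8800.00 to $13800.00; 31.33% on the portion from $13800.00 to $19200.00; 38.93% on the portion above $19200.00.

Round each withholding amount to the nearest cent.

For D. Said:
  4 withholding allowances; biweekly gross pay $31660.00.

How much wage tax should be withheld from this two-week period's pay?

$8634.25

Wage Tax: taxable = $31660.00 − 4×$310.00 = $30420.00
  $4266.30 + 38.93% × ($30420.00 − $19200.00) = $4266.30 + 38.93% × $11220.00 = $8634.25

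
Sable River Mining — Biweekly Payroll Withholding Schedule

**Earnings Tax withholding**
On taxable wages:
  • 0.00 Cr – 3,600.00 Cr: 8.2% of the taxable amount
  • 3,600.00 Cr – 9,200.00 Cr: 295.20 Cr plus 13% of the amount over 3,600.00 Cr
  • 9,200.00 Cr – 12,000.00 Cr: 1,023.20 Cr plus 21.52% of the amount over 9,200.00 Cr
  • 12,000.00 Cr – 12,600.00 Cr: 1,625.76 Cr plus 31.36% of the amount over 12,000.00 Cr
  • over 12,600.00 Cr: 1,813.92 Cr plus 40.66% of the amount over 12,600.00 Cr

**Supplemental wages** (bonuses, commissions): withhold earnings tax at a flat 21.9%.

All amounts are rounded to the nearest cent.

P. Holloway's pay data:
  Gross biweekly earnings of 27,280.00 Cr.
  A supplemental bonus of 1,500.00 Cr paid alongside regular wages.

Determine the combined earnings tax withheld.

Earnings Tax: taxable = 27,280.00 Cr
  1,813.92 Cr + 40.66% × (27,280.00 Cr − 12,600.00 Cr) = 1,813.92 Cr + 40.66% × 14,680.00 Cr = 7,782.81 Cr
Supplemental (21.9% flat on bonus): 21.9% × 1,500.00 Cr = 328.50 Cr
Total earnings tax: 7,782.81 Cr + 328.50 Cr = 8,111.31 Cr

8,111.31 Cr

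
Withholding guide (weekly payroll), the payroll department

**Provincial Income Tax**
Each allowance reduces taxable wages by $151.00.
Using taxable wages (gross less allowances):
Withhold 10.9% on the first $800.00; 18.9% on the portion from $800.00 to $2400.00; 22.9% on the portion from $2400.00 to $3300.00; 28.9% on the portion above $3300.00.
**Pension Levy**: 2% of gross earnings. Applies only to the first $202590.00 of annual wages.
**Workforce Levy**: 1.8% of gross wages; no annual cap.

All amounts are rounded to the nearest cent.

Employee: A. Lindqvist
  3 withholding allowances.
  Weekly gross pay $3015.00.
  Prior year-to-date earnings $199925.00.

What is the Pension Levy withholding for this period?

Pension Levy: cap $202590.00 − YTD $199925.00 = $2665.00 subject; 2% × $2665.00 = $53.30

$53.30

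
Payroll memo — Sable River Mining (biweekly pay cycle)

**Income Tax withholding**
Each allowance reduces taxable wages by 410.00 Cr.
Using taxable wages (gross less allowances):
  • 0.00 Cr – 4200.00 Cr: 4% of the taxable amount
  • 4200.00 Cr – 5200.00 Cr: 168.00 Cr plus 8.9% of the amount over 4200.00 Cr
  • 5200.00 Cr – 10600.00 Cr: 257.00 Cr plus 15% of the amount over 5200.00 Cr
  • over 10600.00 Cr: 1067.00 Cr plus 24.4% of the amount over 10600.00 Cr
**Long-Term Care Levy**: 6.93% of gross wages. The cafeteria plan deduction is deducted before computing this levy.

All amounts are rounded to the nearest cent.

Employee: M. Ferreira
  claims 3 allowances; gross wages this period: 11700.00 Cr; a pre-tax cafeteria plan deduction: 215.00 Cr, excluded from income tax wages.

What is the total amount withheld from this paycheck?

1811.16 Cr

Income Tax: taxable = 11700.00 Cr − 215.00 Cr − 3×410.00 Cr = 10255.00 Cr
  257.00 Cr + 15% × (10255.00 Cr − 5200.00 Cr) = 257.00 Cr + 15% × 5055.00 Cr = 1015.25 Cr
Long-Term Care Levy: 6.93% × 11485.00 Cr = 795.91 Cr
Total: 1015.25 Cr + 795.91 Cr = 1811.16 Cr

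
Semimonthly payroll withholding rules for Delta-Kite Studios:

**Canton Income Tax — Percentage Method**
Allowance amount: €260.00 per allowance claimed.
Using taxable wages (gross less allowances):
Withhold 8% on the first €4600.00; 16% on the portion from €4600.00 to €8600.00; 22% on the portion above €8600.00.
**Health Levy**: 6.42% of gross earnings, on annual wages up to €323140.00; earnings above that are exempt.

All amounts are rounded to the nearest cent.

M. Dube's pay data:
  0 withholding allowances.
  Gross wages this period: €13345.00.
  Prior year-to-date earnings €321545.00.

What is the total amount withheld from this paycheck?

€2154.30

Canton Income Tax: taxable = €13345.00
  €1008.00 + 22% × (€13345.00 − €8600.00) = €1008.00 + 22% × €4745.00 = €2051.90
Health Levy: cap €323140.00 − YTD €321545.00 = €1595.00 subject; 6.42% × €1595.00 = €102.40
Total: €2051.90 + €102.40 = €2154.30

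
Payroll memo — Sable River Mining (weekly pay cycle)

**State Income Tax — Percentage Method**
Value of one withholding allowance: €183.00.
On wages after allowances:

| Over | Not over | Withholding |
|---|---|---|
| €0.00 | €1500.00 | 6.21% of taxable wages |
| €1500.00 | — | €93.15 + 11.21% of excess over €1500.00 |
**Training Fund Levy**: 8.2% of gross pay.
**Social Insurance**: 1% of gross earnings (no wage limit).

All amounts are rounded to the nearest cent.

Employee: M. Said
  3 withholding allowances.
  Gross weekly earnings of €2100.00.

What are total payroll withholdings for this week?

State Income Tax: taxable = €2100.00 − 3×€183.00 = €1551.00
  €93.15 + 11.21% × (€1551.00 − €1500.00) = €93.15 + 11.21% × €51.00 = €98.87
Training Fund Levy: 8.2% × €2100.00 = €172.20
Social Insurance: 1% × €2100.00 = €21.00
Total: €98.87 + €172.20 + €21.00 = €292.07

€292.07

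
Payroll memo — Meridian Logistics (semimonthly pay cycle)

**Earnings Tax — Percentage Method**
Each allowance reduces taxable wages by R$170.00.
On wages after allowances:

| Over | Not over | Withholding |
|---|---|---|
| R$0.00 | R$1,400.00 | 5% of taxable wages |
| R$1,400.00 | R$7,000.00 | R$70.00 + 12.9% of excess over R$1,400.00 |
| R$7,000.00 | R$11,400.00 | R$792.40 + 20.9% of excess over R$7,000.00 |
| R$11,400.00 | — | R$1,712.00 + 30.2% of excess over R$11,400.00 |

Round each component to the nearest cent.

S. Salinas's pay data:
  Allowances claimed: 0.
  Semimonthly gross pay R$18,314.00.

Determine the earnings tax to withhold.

Earnings Tax: taxable = R$18,314.00
  R$1,712.00 + 30.2% × (R$18,314.00 − R$11,400.00) = R$1,712.00 + 30.2% × R$6,914.00 = R$3,800.03

R$3,800.03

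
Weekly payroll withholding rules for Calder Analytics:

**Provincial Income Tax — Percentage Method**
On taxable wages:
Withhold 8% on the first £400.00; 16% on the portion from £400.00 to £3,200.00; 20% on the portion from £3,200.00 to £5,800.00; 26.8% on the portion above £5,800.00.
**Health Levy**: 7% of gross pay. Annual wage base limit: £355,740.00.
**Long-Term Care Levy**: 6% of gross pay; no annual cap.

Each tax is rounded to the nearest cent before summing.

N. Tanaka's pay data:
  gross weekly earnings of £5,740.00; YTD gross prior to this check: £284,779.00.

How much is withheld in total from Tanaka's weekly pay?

Provincial Income Tax: taxable = £5,740.00
  £480.00 + 20% × (£5,740.00 − £3,200.00) = £480.00 + 20% × £2,540.00 = £988.00
Health Levy: 7% × £5,740.00 = £401.80
Long-Term Care Levy: 6% × £5,740.00 = £344.40
Total: £988.00 + £401.80 + £344.40 = £1,734.20

£1,734.20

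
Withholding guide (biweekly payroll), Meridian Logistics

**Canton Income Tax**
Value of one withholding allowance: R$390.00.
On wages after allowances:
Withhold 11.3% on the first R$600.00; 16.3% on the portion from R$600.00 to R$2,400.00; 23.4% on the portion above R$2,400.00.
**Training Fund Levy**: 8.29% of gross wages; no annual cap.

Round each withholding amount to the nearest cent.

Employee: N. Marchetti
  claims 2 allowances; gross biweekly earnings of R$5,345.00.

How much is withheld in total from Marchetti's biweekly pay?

R$1,310.91

Canton Income Tax: taxable = R$5,345.00 − 2×R$390.00 = R$4,565.00
  R$361.20 + 23.4% × (R$4,565.00 − R$2,400.00) = R$361.20 + 23.4% × R$2,165.00 = R$867.81
Training Fund Levy: 8.29% × R$5,345.00 = R$443.10
Total: R$867.81 + R$443.10 = R$1,310.91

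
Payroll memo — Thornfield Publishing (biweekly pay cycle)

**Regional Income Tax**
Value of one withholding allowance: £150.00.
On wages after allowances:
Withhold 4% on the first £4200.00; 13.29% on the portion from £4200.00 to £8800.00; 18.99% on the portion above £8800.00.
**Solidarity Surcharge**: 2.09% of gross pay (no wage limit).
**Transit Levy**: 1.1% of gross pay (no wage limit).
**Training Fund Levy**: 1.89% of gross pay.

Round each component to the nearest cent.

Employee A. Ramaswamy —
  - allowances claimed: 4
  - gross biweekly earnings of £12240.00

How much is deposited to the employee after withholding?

£10299.54

Regional Income Tax: taxable = £12240.00 − 4×£150.00 = £11640.00
  £779.34 + 18.99% × (£11640.00 − £8800.00) = £779.34 + 18.99% × £2840.00 = £1318.66
Solidarity Surcharge: 2.09% × £12240.00 = £255.82
Transit Levy: 1.1% × £12240.00 = £134.64
Training Fund Levy: 1.89% × £12240.00 = £231.34
Total withheld: £1318.66 + £255.82 + £134.64 + £231.34 = £1940.46
Net pay: £12240.00 − £1940.46 = £10299.54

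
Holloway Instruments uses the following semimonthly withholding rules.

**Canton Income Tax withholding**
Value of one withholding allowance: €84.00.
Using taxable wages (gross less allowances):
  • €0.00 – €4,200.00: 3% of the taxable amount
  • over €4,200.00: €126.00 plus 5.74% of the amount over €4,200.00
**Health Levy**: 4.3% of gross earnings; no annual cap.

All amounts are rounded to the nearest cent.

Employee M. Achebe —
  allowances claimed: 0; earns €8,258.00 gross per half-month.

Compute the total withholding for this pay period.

€714.02

Canton Income Tax: taxable = €8,258.00
  €126.00 + 5.74% × (€8,258.00 − €4,200.00) = €126.00 + 5.74% × €4,058.00 = €358.93
Health Levy: 4.3% × €8,258.00 = €355.09
Total: €358.93 + €355.09 = €714.02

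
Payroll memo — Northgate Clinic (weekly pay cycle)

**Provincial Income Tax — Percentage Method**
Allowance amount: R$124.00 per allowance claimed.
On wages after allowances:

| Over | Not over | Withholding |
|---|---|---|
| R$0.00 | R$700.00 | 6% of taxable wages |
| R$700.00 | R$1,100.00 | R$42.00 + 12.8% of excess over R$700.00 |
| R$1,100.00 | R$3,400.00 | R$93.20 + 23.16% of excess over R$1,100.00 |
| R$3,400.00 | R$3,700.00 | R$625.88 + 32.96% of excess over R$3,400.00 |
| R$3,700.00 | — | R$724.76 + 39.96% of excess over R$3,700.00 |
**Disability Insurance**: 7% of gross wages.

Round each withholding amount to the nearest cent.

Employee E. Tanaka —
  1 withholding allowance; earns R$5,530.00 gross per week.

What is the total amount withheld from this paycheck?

R$1,793.58

Provincial Income Tax: taxable = R$5,530.00 − 1×R$124.00 = R$5,406.00
  R$724.76 + 39.96% × (R$5,406.00 − R$3,700.00) = R$724.76 + 39.96% × R$1,706.00 = R$1,406.48
Disability Insurance: 7% × R$5,530.00 = R$387.10
Total: R$1,406.48 + R$387.10 = R$1,793.58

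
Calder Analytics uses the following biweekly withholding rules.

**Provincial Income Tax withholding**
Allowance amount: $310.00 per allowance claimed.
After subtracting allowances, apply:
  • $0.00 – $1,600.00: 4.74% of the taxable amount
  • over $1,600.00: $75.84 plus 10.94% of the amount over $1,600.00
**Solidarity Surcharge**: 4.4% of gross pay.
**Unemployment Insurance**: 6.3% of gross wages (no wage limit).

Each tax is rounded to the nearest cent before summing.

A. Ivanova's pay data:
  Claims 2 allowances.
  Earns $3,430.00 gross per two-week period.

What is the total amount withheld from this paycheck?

Provincial Income Tax: taxable = $3,430.00 − 2×$310.00 = $2,810.00
  $75.84 + 10.94% × ($2,810.00 − $1,600.00) = $75.84 + 10.94% × $1,210.00 = $208.21
Solidarity Surcharge: 4.4% × $3,430.00 = $150.92
Unemployment Insurance: 6.3% × $3,430.00 = $216.09
Total: $208.21 + $150.92 + $216.09 = $575.22

$575.22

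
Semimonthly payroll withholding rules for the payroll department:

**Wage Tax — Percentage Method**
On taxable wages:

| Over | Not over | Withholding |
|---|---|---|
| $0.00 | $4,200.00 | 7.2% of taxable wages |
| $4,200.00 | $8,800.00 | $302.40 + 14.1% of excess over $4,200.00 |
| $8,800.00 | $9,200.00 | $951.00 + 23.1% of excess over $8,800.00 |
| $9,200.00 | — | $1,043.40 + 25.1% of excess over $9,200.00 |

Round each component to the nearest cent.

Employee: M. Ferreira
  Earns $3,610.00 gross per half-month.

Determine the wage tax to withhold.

Wage Tax: taxable = $3,610.00
  7.2% × $3,610.00 = $259.92

$259.92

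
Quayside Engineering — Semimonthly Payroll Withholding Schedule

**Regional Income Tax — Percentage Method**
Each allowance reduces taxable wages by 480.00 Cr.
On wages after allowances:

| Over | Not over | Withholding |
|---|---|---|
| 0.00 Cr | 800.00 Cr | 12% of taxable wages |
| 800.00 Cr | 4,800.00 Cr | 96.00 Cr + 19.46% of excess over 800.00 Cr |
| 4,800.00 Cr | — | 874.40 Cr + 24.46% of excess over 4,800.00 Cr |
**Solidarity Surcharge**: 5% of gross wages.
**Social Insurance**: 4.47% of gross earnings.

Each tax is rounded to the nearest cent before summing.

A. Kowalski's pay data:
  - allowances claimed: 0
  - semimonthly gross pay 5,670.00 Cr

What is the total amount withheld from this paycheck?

Regional Income Tax: taxable = 5,670.00 Cr
  874.40 Cr + 24.46% × (5,670.00 Cr − 4,800.00 Cr) = 874.40 Cr + 24.46% × 870.00 Cr = 1,087.20 Cr
Solidarity Surcharge: 5% × 5,670.00 Cr = 283.50 Cr
Social Insurance: 4.47% × 5,670.00 Cr = 253.45 Cr
Total: 1,087.20 Cr + 283.50 Cr + 253.45 Cr = 1,624.15 Cr

1,624.15 Cr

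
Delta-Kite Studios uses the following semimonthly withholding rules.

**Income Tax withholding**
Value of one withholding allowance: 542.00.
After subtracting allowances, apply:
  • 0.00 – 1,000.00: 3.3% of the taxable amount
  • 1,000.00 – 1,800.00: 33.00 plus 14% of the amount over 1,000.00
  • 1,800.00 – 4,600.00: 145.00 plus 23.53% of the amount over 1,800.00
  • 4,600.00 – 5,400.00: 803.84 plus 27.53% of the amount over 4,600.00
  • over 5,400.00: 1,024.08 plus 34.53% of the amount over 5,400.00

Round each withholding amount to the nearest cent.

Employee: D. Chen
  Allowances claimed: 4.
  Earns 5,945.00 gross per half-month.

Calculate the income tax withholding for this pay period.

Income Tax: taxable = 5,945.00 − 4×542.00 = 3,777.00
  145.00 + 23.53% × (3,777.00 − 1,800.00) = 145.00 + 23.53% × 1,977.00 = 610.19

610.19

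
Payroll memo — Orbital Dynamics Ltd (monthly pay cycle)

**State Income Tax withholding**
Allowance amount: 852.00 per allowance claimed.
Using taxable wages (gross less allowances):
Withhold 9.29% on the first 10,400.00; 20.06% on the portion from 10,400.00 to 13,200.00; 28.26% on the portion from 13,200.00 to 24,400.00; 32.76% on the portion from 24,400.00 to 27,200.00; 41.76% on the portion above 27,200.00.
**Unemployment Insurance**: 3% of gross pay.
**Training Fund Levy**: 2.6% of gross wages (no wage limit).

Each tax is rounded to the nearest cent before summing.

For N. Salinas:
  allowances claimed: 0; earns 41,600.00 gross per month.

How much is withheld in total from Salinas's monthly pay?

State Income Tax: taxable = 41,600.00
  5,610.24 + 41.76% × (41,600.00 − 27,200.00) = 5,610.24 + 41.76% × 14,400.00 = 11,623.68
Unemployment Insurance: 3% × 41,600.00 = 1,248.00
Training Fund Levy: 2.6% × 41,600.00 = 1,081.60
Total: 11,623.68 + 1,248.00 + 1,081.60 = 13,953.28

13,953.28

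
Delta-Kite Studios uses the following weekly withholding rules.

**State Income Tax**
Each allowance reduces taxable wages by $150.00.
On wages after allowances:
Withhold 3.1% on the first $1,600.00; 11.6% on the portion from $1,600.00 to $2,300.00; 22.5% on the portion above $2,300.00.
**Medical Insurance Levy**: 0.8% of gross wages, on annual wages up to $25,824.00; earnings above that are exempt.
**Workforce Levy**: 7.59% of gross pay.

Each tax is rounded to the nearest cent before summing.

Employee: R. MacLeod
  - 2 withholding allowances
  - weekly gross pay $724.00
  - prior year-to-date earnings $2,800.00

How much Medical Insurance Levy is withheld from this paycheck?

$5.79

Medical Insurance Levy: 0.8% × $724.00 = $5.79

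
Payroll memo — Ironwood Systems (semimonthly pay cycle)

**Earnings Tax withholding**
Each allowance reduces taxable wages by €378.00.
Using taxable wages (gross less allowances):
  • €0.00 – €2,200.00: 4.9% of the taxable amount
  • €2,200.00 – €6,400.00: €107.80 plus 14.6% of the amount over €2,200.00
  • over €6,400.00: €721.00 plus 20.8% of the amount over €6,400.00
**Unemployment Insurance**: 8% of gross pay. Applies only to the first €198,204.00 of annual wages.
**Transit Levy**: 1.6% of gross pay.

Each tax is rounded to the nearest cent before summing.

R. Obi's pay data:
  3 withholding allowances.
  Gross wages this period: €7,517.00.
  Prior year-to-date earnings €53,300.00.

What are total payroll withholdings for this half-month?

Earnings Tax: taxable = €7,517.00 − 3×€378.00 = €6,383.00
  €107.80 + 14.6% × (€6,383.00 − €2,200.00) = €107.80 + 14.6% × €4,183.00 = €718.52
Unemployment Insurance: 8% × €7,517.00 = €601.36
Transit Levy: 1.6% × €7,517.00 = €120.27
Total: €718.52 + €601.36 + €120.27 = €1,440.15

€1,440.15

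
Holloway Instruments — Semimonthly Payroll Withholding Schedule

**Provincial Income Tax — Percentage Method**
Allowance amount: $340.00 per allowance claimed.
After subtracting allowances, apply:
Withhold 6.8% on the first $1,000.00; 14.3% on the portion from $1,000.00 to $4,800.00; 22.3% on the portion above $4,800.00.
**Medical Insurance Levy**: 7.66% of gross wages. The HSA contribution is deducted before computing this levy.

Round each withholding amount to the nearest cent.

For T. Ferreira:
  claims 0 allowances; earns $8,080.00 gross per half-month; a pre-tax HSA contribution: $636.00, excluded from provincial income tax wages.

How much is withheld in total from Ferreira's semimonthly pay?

Provincial Income Tax: taxable = $8,080.00 − $636.00 = $7,444.00
  $611.40 + 22.3% × ($7,444.00 − $4,800.00) = $611.40 + 22.3% × $2,644.00 = $1,201.01
Medical Insurance Levy: 7.66% × $7,444.00 = $570.21
Total: $1,201.01 + $570.21 = $1,771.22

$1,771.22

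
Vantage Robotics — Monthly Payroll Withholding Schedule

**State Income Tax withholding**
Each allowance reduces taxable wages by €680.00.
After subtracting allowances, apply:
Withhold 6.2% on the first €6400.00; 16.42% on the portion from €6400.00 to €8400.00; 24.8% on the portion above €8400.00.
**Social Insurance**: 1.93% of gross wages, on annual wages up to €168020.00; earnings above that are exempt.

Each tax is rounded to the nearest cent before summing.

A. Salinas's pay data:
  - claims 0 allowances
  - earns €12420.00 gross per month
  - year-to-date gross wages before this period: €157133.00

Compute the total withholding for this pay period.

State Income Tax: taxable = €12420.00
  €725.20 + 24.8% × (€12420.00 − €8400.00) = €725.20 + 24.8% × €4020.00 = €1722.16
Social Insurance: cap €168020.00 − YTD €157133.00 = €10887.00 subject; 1.93% × €10887.00 = €210.12
Total: €1722.16 + €210.12 = €1932.28

€1932.28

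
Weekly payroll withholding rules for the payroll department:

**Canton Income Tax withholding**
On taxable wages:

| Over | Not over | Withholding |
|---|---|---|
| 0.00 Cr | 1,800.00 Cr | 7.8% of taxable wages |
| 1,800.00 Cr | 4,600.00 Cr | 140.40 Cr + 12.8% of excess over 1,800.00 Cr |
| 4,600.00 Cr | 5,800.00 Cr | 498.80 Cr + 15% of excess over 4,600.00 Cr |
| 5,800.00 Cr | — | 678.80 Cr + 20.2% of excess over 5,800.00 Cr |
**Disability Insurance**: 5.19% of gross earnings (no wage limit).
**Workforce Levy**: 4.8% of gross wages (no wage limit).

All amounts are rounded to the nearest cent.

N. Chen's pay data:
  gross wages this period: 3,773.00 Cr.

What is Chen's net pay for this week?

3,003.14 Cr

Canton Income Tax: taxable = 3,773.00 Cr
  140.40 Cr + 12.8% × (3,773.00 Cr − 1,800.00 Cr) = 140.40 Cr + 12.8% × 1,973.00 Cr = 392.94 Cr
Disability Insurance: 5.19% × 3,773.00 Cr = 195.82 Cr
Workforce Levy: 4.8% × 3,773.00 Cr = 181.10 Cr
Total withheld: 392.94 Cr + 195.82 Cr + 181.10 Cr = 769.86 Cr
Net pay: 3,773.00 Cr − 769.86 Cr = 3,003.14 Cr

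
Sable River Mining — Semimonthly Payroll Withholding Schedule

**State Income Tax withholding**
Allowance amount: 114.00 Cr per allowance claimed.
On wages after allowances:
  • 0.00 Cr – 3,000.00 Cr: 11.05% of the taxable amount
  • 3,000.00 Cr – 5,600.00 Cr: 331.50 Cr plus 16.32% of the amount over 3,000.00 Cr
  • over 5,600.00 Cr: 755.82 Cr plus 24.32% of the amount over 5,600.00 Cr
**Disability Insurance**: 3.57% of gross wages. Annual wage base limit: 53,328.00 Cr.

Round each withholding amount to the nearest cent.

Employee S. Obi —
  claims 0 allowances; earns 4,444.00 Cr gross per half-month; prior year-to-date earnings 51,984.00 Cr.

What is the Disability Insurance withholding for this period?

47.98 Cr

Disability Insurance: cap 53,328.00 Cr − YTD 51,984.00 Cr = 1,344.00 Cr subject; 3.57% × 1,344.00 Cr = 47.98 Cr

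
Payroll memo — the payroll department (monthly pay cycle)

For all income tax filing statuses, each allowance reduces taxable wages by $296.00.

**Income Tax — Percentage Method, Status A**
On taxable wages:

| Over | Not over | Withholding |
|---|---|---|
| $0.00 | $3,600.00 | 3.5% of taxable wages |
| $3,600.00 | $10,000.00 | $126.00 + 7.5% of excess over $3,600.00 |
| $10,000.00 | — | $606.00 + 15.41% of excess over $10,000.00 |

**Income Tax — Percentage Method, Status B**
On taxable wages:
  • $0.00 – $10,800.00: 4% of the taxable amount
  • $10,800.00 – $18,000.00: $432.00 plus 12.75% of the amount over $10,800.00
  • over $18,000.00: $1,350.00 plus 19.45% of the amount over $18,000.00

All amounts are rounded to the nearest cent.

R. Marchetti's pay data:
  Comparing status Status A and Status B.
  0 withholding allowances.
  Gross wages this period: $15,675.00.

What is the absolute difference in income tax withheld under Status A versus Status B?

Income Tax (Status A): taxable = $15,675.00
  $606.00 + 15.41% × ($15,675.00 − $10,000.00) = $606.00 + 15.41% × $5,675.00 = $1,480.52
Income Tax (Status B): taxable = $15,675.00
  $432.00 + 12.75% × ($15,675.00 − $10,800.00) = $432.00 + 12.75% × $4,875.00 = $1,053.56
Difference: |$1,480.52 − $1,053.56| = $426.96 (higher under Status A)

$426.96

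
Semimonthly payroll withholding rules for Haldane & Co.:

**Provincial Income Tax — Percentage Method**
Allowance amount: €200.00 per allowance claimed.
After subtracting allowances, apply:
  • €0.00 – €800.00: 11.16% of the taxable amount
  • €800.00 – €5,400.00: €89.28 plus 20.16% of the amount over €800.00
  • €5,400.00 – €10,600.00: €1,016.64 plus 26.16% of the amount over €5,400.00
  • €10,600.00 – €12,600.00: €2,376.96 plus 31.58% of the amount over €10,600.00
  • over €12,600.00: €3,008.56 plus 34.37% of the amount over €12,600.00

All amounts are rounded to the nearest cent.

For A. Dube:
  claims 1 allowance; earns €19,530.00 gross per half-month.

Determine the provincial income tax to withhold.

Provincial Income Tax: taxable = €19,530.00 − 1×€200.00 = €19,330.00
  €3,008.56 + 34.37% × (€19,330.00 − €12,600.00) = €3,008.56 + 34.37% × €6,730.00 = €5,321.66

€5,321.66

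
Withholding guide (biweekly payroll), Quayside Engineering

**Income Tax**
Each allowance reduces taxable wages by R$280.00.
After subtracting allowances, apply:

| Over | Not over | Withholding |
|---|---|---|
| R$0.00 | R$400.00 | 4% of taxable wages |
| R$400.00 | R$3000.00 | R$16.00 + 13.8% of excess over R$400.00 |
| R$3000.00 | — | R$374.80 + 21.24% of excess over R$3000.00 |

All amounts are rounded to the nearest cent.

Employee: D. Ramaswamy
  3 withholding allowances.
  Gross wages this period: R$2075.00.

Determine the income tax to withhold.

R$131.23

Income Tax: taxable = R$2075.00 − 3×R$280.00 = R$1235.00
  R$16.00 + 13.8% × (R$1235.00 − R$400.00) = R$16.00 + 13.8% × R$835.00 = R$131.23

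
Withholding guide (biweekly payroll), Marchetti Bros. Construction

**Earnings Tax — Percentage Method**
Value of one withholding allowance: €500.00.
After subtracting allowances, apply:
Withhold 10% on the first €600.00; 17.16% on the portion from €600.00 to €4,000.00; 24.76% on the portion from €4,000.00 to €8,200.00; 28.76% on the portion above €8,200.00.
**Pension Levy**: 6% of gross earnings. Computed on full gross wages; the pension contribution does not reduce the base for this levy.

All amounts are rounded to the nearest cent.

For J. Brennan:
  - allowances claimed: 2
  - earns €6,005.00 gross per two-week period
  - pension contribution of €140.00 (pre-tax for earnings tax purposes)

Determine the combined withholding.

€1,217.91

Earnings Tax: taxable = €6,005.00 − €140.00 − 2×€500.00 = €4,865.00
  €643.44 + 24.76% × (€4,865.00 − €4,000.00) = €643.44 + 24.76% × €865.00 = €857.61
Pension Levy: 6% × €6,005.00 = €360.30
Total: €857.61 + €360.30 = €1,217.91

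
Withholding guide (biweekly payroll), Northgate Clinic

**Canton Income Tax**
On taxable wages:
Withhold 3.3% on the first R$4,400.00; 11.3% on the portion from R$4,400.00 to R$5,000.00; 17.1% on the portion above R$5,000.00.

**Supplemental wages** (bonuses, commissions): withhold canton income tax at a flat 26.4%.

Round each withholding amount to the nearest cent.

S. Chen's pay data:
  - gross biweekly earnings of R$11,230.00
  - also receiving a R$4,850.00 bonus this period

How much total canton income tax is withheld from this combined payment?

Canton Income Tax: taxable = R$11,230.00
  R$213.00 + 17.1% × (R$11,230.00 − R$5,000.00) = R$213.00 + 17.1% × R$6,230.00 = R$1,278.33
Supplemental (26.4% flat on bonus): 26.4% × R$4,850.00 = R$1,280.40
Total canton income tax: R$1,278.33 + R$1,280.40 = R$2,558.73

R$2,558.73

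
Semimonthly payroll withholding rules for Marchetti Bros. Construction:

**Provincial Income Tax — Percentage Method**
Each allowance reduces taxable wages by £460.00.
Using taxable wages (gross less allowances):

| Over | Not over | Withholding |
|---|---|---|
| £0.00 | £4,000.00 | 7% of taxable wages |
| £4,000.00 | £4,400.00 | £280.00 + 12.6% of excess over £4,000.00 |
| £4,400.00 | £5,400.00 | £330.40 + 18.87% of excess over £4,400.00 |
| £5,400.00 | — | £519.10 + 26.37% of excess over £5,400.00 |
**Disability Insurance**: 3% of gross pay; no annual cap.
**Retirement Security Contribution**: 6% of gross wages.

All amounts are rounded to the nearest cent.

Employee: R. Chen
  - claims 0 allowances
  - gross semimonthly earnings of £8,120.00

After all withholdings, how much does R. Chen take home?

£6,152.84

Provincial Income Tax: taxable = £8,120.00
  £519.10 + 26.37% × (£8,120.00 − £5,400.00) = £519.10 + 26.37% × £2,720.00 = £1,236.36
Disability Insurance: 3% × £8,120.00 = £243.60
Retirement Security Contribution: 6% × £8,120.00 = £487.20
Total withheld: £1,236.36 + £243.60 + £487.20 = £1,967.16
Net pay: £8,120.00 − £1,967.16 = £6,152.84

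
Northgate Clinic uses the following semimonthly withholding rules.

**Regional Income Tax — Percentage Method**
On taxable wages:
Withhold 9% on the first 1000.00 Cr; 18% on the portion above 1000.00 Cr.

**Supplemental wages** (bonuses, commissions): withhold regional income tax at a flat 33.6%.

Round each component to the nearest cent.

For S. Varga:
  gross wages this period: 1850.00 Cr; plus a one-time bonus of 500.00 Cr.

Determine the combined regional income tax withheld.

Regional Income Tax: taxable = 1850.00 Cr
  90.00 Cr + 18% × (1850.00 Cr − 1000.00 Cr) = 90.00 Cr + 18% × 850.00 Cr = 243.00 Cr
Supplemental (33.6% flat on bonus): 33.6% × 500.00 Cr = 168.00 Cr
Total regional income tax: 243.00 Cr + 168.00 Cr = 411.00 Cr

411.00 Cr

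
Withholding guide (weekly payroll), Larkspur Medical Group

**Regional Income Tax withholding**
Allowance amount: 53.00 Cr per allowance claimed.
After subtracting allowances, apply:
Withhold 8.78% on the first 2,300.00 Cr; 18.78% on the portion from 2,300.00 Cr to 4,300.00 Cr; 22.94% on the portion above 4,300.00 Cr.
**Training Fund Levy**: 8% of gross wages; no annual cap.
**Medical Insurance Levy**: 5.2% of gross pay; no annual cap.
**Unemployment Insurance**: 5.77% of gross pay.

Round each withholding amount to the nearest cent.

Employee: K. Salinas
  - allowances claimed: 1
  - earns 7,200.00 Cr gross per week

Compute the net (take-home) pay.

Regional Income Tax: taxable = 7,200.00 Cr − 1×53.00 Cr = 7,147.00 Cr
  577.54 Cr + 22.94% × (7,147.00 Cr − 4,300.00 Cr) = 577.54 Cr + 22.94% × 2,847.00 Cr = 1,230.64 Cr
Training Fund Levy: 8% × 7,200.00 Cr = 576.00 Cr
Medical Insurance Levy: 5.2% × 7,200.00 Cr = 374.40 Cr
Unemployment Insurance: 5.77% × 7,200.00 Cr = 415.44 Cr
Total withheld: 1,230.64 Cr + 576.00 Cr + 374.40 Cr + 415.44 Cr = 2,596.48 Cr
Net pay: 7,200.00 Cr − 2,596.48 Cr = 4,603.52 Cr

4,603.52 Cr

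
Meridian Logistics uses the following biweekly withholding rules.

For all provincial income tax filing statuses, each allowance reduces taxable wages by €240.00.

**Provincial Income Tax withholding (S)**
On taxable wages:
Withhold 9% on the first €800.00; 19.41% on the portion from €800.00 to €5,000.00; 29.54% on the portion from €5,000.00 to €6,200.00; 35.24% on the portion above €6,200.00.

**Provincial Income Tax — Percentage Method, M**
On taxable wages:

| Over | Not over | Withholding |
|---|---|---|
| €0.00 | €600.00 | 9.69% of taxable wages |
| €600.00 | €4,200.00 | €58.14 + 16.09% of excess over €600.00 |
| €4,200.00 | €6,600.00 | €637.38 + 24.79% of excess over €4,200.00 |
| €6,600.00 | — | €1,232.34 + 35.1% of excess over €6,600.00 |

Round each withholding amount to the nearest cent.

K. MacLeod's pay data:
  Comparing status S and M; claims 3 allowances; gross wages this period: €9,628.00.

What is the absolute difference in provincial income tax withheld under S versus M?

Provincial Income Tax (S): taxable = €9,628.00 − 3×€240.00 = €8,908.00
  €1,241.70 + 35.24% × (€8,908.00 − €6,200.00) = €1,241.70 + 35.24% × €2,708.00 = €2,196.00
Provincial Income Tax (M): taxable = €9,628.00 − 3×€240.00 = €8,908.00
  €1,232.34 + 35.1% × (€8,908.00 − €6,600.00) = €1,232.34 + 35.1% × €2,308.00 = €2,042.45
Difference: |€2,196.00 − €2,042.45| = €153.55 (higher under S)

€153.55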